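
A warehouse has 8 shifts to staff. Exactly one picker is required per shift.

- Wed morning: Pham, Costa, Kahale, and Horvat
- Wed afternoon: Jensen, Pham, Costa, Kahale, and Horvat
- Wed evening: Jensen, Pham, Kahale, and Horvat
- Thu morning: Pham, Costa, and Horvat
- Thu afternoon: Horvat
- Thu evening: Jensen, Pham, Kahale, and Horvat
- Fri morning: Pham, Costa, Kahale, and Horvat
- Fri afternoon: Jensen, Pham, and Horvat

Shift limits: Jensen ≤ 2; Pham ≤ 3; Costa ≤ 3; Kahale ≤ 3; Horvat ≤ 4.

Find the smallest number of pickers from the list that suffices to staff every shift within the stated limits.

8 slots to fill and no one can take more than 4, so at least ⌈8/4⌉ = 2 pickers are needed.
Any 2 pickers together have capacity at most 4+3 = 7 < 8 slots, so 2 can never suffice.
Jensen, Pham, and Horvat alone can cover everything: Wed morning→Pham, Wed afternoon→Jensen, Wed evening→Jensen, Thu morning→Pham, Thu afternoon→Horvat, Thu evening→Horvat, Fri morning→Pham, Fri afternoon→Horvat.

3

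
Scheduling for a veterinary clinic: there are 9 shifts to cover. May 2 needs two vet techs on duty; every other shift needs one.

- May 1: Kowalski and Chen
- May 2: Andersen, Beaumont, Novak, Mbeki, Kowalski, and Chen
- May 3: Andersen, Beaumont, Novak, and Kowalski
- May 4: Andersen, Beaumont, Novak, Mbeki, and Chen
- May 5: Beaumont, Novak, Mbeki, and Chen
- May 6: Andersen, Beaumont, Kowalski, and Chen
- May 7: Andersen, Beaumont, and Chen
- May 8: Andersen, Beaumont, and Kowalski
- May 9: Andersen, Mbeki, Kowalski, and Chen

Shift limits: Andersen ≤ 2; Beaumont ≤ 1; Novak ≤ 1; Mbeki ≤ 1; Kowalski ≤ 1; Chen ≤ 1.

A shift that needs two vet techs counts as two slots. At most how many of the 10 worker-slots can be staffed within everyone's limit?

Total capacity across all vet techs is 2+1+1+1+1+1 = 7, and 10 slots are needed, so at most 7 can be filled.
An assignment achieving 7: May 1→Kowalski, May 3→Beaumont, May 5→Novak, May 6→Chen, May 7→Andersen, May 8→Andersen, May 9→Mbeki.
Loads: Andersen 2/2, Beaumont 1/1, Novak 1/1, Mbeki 1/1, Kowalski 1/1, Chen 1/1.

7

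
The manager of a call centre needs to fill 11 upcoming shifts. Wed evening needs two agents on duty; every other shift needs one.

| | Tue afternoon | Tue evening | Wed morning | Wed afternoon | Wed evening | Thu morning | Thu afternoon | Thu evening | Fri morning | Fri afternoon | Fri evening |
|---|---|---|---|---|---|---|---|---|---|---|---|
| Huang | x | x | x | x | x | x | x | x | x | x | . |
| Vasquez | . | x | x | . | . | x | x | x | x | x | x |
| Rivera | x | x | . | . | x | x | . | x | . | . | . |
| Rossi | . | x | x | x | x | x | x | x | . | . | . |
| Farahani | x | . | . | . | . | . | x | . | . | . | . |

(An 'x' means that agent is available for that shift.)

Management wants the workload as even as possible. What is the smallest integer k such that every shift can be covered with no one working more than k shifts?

With 5 agents and 12 worker-slots to fill, someone must work at least ⌈12/5⌉ = 3 shifts, so k ≥ 3.
k = 3 works: Tue afternoon→Rivera, Tue evening→Vasquez, Wed morning→Vasquez, Wed afternoon→Huang, Wed evening→Rivera+Rossi, Thu morning→Rivera, Thu afternoon→Rossi, Thu evening→Rossi, Fri morning→Huang, Fri afternoon→Huang, Fri evening→Vasquez.
Loads: Huang 3, Vasquez 3, Rivera 3, Rossi 3, Farahani 0 — all ≤ 3.

3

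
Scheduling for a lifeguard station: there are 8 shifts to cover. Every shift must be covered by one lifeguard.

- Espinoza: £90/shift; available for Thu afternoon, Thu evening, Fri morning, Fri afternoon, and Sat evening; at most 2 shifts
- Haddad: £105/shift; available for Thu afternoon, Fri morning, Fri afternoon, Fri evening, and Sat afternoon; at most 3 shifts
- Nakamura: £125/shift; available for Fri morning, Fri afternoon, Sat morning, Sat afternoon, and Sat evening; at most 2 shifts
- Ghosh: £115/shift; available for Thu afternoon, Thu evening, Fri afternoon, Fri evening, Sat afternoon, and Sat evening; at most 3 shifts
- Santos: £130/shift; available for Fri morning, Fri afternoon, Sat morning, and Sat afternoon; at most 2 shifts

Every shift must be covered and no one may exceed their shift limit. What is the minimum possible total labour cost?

Picking the cheapest available lifeguard for each shift independently would cost £785, but that ignores the shift limits.
An optimal schedule: Thu afternoon→Espinoza, Thu evening→Espinoza, Fri morning→Haddad, Fri afternoon→Ghosh, Fri evening→Haddad, Sat morning→Nakamura, Sat afternoon→Haddad, Sat evening→Ghosh.
Total: 90 + 90 + 105 + 115 + 105 + 125 + 105 + 115 = £850.

£850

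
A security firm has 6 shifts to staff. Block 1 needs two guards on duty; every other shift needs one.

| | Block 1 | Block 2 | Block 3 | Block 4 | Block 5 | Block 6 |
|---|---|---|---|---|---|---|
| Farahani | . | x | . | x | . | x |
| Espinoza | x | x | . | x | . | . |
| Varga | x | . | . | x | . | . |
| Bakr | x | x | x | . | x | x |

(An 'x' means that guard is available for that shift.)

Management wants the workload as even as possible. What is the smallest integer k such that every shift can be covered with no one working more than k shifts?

2

With 4 guards and 7 worker-slots to fill, someone must work at least ⌈7/4⌉ = 2 shifts, so k ≥ 2.
k = 2 works: Block 1→Espinoza+Varga, Block 2→Farahani, Block 3→Bakr, Block 4→Espinoza, Block 5→Bakr, Block 6→Farahani.
Loads: Farahani 2, Espinoza 2, Varga 1, Bakr 2 — all ≤ 2.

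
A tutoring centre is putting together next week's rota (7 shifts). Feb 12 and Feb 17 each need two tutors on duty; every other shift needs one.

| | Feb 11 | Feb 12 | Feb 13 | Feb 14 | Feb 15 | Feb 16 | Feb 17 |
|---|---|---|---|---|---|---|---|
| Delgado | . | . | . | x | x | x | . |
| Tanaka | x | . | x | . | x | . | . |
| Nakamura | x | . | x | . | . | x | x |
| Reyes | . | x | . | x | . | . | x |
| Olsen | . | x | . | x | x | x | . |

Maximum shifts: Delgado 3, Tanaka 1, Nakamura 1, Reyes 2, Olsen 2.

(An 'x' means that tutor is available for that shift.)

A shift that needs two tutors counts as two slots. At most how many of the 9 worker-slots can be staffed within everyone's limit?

8

Total capacity across all tutors is 3+1+1+2+2 = 9, and 9 slots are needed, so at most 9 can be filled.
Shifts {Feb 11, Feb 13, Feb 17} need 4 slots but only Tanaka, Nakamura, and Reyes are available for them, supplying at most 3 — so at least 1 slot must go unfilled.
An assignment achieving 8: Feb 11→Tanaka, Feb 12→Reyes+Olsen, Feb 13→Nakamura, Feb 14→Delgado, Feb 15→Delgado, Feb 16→Delgado, Feb 17→Reyes.
Loads: Delgado 3/3, Tanaka 1/1, Nakamura 1/1, Reyes 2/2, Olsen 1/2.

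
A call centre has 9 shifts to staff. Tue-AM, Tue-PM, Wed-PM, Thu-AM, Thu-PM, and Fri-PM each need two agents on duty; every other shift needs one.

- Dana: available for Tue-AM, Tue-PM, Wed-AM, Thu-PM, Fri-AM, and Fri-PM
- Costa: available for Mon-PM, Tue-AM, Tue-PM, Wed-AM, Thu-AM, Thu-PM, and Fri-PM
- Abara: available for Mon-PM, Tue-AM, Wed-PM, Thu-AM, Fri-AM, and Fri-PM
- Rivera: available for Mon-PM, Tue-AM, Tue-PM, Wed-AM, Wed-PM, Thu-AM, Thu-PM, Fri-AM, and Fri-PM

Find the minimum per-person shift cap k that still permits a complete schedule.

With 4 agents and 15 worker-slots to fill, someone must work at least ⌈15/4⌉ = 4 shifts, so k ≥ 4.
k = 4 works: Mon-PM→Costa, Tue-AM→Abara+Rivera, Tue-PM→Dana+Costa, Wed-AM→Dana, Wed-PM→Abara+Rivera, Thu-AM→Costa+Abara, Thu-PM→Dana+Costa, Fri-AM→Dana, Fri-PM→Abara+Rivera.
Loads: Dana 4, Costa 4, Abara 4, Rivera 3 — all ≤ 4.

4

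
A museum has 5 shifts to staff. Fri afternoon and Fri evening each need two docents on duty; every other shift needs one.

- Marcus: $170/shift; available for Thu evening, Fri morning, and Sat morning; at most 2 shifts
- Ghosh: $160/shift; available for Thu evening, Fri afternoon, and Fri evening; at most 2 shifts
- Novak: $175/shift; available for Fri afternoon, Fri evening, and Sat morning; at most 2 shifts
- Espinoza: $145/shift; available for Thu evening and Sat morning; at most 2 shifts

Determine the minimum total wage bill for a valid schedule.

Fri morning can only be covered by Marcus, so that assignment is forced.
Fri afternoon can only be covered by Ghosh and Novak, so that assignment is forced.
Fri evening can only be covered by Ghosh and Novak, so that assignment is forced.
Picking the cheapest available docent for each shift independently would cost $1130, and that bound is achievable.
An optimal schedule: Thu evening→Espinoza, Fri morning→Marcus, Fri afternoon→Ghosh+Novak, Fri evening→Ghosh+Novak, Sat morning→Espinoza.
Total: 145 + 170 + 160 + 175 + 160 + 175 + 145 = $1130.

$1130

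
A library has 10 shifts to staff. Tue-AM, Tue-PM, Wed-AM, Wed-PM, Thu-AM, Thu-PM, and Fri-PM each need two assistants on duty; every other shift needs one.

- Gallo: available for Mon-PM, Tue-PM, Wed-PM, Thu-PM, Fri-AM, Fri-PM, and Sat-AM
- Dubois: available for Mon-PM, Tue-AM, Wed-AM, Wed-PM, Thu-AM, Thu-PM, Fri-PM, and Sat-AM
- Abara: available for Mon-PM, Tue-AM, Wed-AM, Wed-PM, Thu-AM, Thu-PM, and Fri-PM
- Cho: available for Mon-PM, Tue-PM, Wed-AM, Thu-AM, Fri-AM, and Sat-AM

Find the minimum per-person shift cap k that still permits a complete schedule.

With 4 assistants and 17 worker-slots to fill, someone must work at least ⌈17/4⌉ = 5 shifts, so k ≥ 5.
k = 5 works: Mon-PM→Abara, Tue-AM→Dubois+Abara, Tue-PM→Gallo+Cho, Wed-AM→Dubois+Abara, Wed-PM→Gallo+Dubois, Thu-AM→Dubois+Abara, Thu-PM→Gallo+Dubois, Fri-AM→Gallo, Fri-PM→Gallo+Abara, Sat-AM→Cho.
Loads: Gallo 5, Dubois 5, Abara 5, Cho 2 — all ≤ 5.

5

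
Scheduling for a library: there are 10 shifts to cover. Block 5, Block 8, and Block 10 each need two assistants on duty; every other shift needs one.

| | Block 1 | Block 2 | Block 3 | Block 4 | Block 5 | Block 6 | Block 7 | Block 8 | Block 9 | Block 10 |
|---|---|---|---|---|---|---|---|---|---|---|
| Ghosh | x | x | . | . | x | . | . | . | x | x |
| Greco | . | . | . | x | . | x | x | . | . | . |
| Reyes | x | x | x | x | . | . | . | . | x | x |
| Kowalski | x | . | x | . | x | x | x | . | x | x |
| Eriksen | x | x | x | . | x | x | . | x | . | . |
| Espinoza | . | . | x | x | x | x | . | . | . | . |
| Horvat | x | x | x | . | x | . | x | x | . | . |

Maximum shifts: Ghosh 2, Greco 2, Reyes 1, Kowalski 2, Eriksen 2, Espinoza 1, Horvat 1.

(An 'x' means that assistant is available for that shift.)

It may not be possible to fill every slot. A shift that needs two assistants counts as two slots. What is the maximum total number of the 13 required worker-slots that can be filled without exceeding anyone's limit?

11

Total capacity across all assistants is 2+2+1+2+2+1+1 = 11, and 13 slots are needed, so at most 11 can be filled.
An assignment achieving 11: Block 1→Kowalski, Block 2→Eriksen, Block 3→Espinoza, Block 4→Greco, Block 6→Kowalski, Block 7→Greco, Block 8→Eriksen+Horvat, Block 9→Ghosh, Block 10→Ghosh+Reyes.
Loads: Ghosh 2/2, Greco 2/2, Reyes 1/1, Kowalski 2/2, Eriksen 2/2, Espinoza 1/1, Horvat 1/1.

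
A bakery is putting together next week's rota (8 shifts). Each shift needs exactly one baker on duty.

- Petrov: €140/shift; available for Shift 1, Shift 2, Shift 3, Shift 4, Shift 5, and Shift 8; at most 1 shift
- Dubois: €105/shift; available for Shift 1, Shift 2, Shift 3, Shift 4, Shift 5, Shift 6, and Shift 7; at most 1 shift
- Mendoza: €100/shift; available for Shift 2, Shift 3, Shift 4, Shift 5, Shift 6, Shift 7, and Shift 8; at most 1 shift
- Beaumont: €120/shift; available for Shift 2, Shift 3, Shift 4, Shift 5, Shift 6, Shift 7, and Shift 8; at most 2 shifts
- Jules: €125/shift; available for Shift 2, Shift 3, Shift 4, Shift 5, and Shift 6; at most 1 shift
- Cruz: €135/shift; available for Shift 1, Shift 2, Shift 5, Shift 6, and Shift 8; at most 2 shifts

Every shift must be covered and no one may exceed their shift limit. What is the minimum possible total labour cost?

Picking the cheapest available baker for each shift independently would cost €805, but that ignores the shift limits.
An optimal schedule: Shift 1→Petrov, Shift 2→Cruz, Shift 3→Beaumont, Shift 4→Beaumont, Shift 5→Cruz, Shift 6→Jules, Shift 7→Dubois, Shift 8→Mendoza.
Total: 140 + 135 + 120 + 120 + 135 + 125 + 105 + 100 = €980.

€980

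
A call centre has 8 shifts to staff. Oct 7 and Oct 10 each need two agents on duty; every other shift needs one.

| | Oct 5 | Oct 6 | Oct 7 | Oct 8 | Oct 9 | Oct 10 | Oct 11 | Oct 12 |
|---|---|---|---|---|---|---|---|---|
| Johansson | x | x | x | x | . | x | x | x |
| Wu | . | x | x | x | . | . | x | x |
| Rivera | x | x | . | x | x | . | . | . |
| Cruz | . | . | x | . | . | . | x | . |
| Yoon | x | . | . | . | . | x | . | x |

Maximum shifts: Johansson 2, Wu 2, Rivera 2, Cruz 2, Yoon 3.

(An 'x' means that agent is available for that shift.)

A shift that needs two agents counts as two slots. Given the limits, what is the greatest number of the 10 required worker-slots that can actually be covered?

Total capacity across all agents is 2+2+2+2+3 = 11, and 10 slots are needed, so at most 10 can be filled.
An assignment achieving 10: Oct 5→Johansson, Oct 6→Wu, Oct 7→Wu+Cruz, Oct 8→Rivera, Oct 9→Rivera, Oct 10→Johansson+Yoon, Oct 11→Cruz, Oct 12→Yoon.
Loads: Johansson 2/2, Wu 2/2, Rivera 2/2, Cruz 2/2, Yoon 2/3.

10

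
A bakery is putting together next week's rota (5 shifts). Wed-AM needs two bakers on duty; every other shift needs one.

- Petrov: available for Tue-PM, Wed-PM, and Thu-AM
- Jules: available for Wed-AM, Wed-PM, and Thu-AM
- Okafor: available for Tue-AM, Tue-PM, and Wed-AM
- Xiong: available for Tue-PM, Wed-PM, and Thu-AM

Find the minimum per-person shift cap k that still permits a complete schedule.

2

With 4 bakers and 6 worker-slots to fill, someone must work at least ⌈6/4⌉ = 2 shifts, so k ≥ 2.
k = 2 works: Tue-AM→Okafor, Tue-PM→Petrov, Wed-AM→Jules+Okafor, Wed-PM→Petrov, Thu-AM→Jules.
Loads: Petrov 2, Jules 2, Okafor 2, Xiong 0 — all ≤ 2.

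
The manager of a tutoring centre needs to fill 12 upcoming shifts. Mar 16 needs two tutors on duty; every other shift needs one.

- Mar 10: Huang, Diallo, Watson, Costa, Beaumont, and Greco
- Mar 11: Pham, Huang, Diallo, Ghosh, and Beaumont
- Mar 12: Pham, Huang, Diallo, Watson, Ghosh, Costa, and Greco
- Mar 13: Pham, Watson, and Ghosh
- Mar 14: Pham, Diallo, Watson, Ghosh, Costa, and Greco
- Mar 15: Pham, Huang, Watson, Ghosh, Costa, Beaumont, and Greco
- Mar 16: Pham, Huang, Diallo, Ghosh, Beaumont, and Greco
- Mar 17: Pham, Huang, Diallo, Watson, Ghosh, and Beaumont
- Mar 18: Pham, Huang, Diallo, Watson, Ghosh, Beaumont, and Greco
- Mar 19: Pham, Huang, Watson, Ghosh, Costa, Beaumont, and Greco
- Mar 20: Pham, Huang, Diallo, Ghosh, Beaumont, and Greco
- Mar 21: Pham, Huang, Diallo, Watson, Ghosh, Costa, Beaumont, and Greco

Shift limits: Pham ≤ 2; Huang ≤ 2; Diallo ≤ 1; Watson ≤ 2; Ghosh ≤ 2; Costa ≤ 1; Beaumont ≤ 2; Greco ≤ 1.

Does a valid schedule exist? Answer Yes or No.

Yes

One valid schedule: Mar 10→Huang, Mar 11→Pham, Mar 12→Watson, Mar 13→Pham, Mar 14→Diallo, Mar 15→Watson, Mar 16→Beaumont+Greco, Mar 17→Huang, Mar 18→Ghosh, Mar 19→Costa, Mar 20→Ghosh, Mar 21→Beaumont.
Loads: Pham 2/2, Huang 2/2, Diallo 1/1, Watson 2/2, Ghosh 2/2, Costa 1/1, Beaumont 2/2, Greco 1/1 — all within limits.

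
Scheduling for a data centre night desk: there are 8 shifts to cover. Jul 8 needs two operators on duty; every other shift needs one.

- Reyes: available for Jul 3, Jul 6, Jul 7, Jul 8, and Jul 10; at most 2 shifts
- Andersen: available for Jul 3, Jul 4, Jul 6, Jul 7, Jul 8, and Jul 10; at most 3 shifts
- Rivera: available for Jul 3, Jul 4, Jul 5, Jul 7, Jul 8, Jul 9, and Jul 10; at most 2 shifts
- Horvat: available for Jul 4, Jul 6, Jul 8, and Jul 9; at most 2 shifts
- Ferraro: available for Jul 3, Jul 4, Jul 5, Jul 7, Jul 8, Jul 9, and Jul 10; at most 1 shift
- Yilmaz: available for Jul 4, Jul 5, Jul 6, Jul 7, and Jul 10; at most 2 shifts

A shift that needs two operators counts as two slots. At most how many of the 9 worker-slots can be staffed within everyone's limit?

9

Total capacity across all operators is 2+3+2+2+1+2 = 12, and 9 slots are needed, so at most 9 can be filled.
An assignment achieving 9: Jul 3→Reyes, Jul 4→Andersen, Jul 5→Rivera, Jul 6→Reyes, Jul 7→Andersen, Jul 8→Andersen+Horvat, Jul 9→Rivera, Jul 10→Ferraro.
Loads: Reyes 2/2, Andersen 3/3, Rivera 2/2, Horvat 1/2, Ferraro 1/1, Yilmaz 0/2.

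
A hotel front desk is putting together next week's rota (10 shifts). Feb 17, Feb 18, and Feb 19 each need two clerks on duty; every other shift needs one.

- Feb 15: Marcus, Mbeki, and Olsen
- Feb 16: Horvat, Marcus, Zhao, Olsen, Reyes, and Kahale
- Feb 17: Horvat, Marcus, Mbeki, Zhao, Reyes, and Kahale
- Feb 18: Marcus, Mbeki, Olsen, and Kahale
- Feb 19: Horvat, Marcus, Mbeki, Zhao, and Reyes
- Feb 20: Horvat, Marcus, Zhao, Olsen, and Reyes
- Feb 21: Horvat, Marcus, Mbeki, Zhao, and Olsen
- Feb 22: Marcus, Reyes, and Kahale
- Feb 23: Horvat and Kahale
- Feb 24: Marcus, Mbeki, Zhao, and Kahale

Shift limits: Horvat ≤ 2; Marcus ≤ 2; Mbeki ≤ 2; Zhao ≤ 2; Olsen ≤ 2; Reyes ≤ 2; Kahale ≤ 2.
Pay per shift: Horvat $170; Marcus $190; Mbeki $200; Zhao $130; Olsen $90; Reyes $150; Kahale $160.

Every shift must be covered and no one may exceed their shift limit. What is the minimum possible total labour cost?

Picking the cheapest available clerk for each shift independently would cost $1610, but that ignores the shift limits.
An optimal schedule: Feb 15→Olsen, Feb 16→Reyes, Feb 17→Horvat+Mbeki, Feb 18→Kahale+Marcus, Feb 19→Horvat+Marcus, Feb 20→Olsen, Feb 21→Zhao, Feb 22→Reyes, Feb 23→Kahale, Feb 24→Zhao.
Total: 90 + 150 + 170 + 200 + 160 + 190 + 170 + 190 + 90 + 130 + 150 + 160 + 130 = $1980.

$1980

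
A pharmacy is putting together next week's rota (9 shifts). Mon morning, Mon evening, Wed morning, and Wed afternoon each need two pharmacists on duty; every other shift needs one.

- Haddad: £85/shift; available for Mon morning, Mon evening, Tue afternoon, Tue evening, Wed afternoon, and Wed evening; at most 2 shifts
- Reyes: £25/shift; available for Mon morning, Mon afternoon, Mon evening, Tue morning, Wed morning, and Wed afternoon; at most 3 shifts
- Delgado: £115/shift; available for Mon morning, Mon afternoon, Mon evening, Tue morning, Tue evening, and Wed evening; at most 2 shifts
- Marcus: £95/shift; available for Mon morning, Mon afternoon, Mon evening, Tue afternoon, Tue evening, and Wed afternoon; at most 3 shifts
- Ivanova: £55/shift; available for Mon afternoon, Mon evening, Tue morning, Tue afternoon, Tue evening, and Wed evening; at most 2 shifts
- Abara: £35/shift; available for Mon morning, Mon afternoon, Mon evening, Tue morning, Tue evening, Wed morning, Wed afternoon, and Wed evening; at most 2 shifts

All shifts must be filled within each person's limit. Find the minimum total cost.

Wed morning can only be covered by Reyes and Abara, so that assignment is forced.
Picking the cheapest available pharmacist for each shift independently would cost £415, but that ignores the shift limits.
An optimal schedule: Mon morning→Haddad+Marcus, Mon afternoon→Reyes, Mon evening→Marcus+Delgado, Tue morning→Reyes, Tue afternoon→Ivanova, Tue evening→Ivanova, Wed morning→Reyes+Abara, Wed afternoon→Haddad+Marcus, Wed evening→Abara.
Total: 85 + 95 + 25 + 95 + 115 + 25 + 55 + 55 + 25 + 35 + 85 + 95 + 35 = £825.

£825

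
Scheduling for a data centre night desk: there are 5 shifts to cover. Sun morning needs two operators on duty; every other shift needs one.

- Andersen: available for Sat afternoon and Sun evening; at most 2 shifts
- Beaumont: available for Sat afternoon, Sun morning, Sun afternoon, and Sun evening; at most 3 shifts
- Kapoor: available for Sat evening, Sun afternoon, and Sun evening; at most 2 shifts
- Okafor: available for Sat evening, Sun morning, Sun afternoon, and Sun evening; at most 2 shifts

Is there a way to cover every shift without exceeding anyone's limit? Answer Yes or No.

Sun morning can only be covered by Beaumont and Okafor, so that assignment is forced.
One valid schedule: Sat afternoon→Andersen, Sat evening→Kapoor, Sun morning→Beaumont+Okafor, Sun afternoon→Beaumont, Sun evening→Andersen.
Loads: Andersen 2/2, Beaumont 2/3, Kapoor 1/2, Okafor 1/2 — all within limits.

Yes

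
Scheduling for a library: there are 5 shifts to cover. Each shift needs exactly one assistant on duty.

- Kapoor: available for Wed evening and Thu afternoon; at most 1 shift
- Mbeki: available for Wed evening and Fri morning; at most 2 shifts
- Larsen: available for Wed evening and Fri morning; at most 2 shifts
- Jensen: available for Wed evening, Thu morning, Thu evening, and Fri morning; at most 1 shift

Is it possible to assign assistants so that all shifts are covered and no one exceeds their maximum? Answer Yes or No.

No

Total capacity is 6 and 5 slots are needed, so capacity alone doesn't rule it out.
Shifts {Thu morning, Thu evening} need 2 worker-slots in total, but the assistants available for any of those shifts (Jensen) can supply at most 1 among them. So no valid schedule exists.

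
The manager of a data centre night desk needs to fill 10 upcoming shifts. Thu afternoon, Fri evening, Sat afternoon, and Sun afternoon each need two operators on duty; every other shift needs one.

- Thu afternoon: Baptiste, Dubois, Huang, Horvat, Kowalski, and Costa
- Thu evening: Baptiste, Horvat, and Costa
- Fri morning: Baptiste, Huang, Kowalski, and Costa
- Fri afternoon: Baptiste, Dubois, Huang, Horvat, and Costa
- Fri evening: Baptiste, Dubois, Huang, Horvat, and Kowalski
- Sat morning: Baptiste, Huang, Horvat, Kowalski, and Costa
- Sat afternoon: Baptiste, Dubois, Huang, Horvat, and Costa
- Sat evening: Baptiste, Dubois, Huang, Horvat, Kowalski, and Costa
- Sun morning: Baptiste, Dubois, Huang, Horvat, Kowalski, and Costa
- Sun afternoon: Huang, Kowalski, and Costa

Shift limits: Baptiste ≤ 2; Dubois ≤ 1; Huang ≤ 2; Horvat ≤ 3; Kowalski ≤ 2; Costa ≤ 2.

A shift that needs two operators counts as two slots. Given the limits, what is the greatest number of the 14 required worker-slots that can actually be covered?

Total capacity across all operators is 2+1+2+3+2+2 = 12, and 14 slots are needed, so at most 12 can be filled.
An assignment achieving 12: Thu afternoon→Kowalski+Costa, Thu evening→Baptiste, Fri morning→Baptiste, Fri afternoon→Dubois, Fri evening→Huang+Horvat, Sat morning→Horvat, Sat afternoon→Horvat+Costa, Sun afternoon→Huang+Kowalski.
Loads: Baptiste 2/2, Dubois 1/1, Huang 2/2, Horvat 3/3, Kowalski 2/2, Costa 2/2.

12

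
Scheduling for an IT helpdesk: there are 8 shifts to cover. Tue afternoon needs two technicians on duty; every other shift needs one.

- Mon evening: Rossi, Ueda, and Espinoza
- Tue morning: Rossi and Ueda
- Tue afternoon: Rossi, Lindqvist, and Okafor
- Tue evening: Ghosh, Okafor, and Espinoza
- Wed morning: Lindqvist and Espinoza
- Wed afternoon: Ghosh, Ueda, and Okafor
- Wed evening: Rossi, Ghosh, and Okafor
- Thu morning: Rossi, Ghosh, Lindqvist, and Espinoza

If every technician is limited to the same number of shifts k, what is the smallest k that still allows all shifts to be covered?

With 6 technicians and 9 worker-slots to fill, someone must work at least ⌈9/6⌉ = 2 shifts, so k ≥ 2.
k = 2 works: Mon evening→Rossi, Tue morning→Rossi, Tue afternoon→Lindqvist+Okafor, Tue evening→Ghosh, Wed morning→Lindqvist, Wed afternoon→Ghosh, Wed evening→Okafor, Thu morning→Espinoza.
Loads: Rossi 2, Ghosh 2, Ueda 0, Lindqvist 2, Okafor 2, Espinoza 1 — all ≤ 2.

2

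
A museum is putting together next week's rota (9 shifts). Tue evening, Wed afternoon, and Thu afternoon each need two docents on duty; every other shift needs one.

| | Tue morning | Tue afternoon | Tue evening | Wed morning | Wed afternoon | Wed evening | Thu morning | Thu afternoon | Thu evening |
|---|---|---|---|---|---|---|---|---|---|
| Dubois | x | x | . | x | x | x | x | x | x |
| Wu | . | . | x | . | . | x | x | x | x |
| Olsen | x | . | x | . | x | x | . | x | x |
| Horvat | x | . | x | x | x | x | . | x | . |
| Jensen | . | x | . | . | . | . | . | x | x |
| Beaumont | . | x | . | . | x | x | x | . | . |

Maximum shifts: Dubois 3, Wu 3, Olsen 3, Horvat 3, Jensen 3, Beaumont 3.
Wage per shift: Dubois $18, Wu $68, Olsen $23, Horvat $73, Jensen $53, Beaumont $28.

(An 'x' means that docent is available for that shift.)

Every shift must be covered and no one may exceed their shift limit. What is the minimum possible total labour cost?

$381

Picking the cheapest available docent for each shift independently would cost $281, but that ignores the shift limits.
An optimal schedule: Tue morning→Dubois, Tue afternoon→Dubois, Tue evening→Olsen+Wu, Wed morning→Dubois, Wed afternoon→Olsen+Beaumont, Wed evening→Beaumont, Thu morning→Beaumont, Thu afternoon→Olsen+Jensen, Thu evening→Jensen.
Total: 18 + 18 + 23 + 68 + 18 + 23 + 28 + 28 + 28 + 23 + 53 + 53 = $381.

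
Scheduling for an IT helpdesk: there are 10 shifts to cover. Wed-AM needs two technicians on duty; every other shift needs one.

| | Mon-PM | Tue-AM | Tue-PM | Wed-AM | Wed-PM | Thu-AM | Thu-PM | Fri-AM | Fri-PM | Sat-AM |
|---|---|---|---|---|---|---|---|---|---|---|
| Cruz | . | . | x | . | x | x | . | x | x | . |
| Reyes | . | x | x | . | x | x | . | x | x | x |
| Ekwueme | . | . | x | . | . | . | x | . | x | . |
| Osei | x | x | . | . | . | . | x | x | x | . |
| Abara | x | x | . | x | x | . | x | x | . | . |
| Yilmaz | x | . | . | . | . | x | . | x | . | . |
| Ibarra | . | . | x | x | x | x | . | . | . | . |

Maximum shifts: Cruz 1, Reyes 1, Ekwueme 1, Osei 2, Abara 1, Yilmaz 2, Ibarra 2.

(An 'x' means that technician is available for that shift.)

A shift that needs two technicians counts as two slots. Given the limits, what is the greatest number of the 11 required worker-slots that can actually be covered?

Total capacity across all technicians is 1+1+1+2+1+2+2 = 10, and 11 slots are needed, so at most 10 can be filled.
An assignment achieving 10: Mon-PM→Osei, Tue-AM→Osei, Tue-PM→Cruz, Wed-AM→Abara+Ibarra, Wed-PM→Ibarra, Thu-AM→Yilmaz, Thu-PM→Ekwueme, Fri-AM→Yilmaz, Sat-AM→Reyes.
Loads: Cruz 1/1, Reyes 1/1, Ekwueme 1/1, Osei 2/2, Abara 1/1, Yilmaz 2/2, Ibarra 2/2.

10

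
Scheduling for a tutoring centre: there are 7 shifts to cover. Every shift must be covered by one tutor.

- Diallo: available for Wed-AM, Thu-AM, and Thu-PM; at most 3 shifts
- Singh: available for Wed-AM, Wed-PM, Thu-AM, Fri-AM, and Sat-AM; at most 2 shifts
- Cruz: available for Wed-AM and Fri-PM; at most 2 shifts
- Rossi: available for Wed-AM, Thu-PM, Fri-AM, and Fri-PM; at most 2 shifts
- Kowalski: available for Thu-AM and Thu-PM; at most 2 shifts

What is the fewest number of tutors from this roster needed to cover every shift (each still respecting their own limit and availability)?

3

7 slots to fill and no one can take more than 3, so at least ⌈7/3⌉ = 3 tutors are needed.
Diallo, Singh, and Rossi alone can cover everything: Wed-AM→Diallo, Wed-PM→Singh, Thu-AM→Diallo, Thu-PM→Diallo, Fri-AM→Rossi, Fri-PM→Rossi, Sat-AM→Singh.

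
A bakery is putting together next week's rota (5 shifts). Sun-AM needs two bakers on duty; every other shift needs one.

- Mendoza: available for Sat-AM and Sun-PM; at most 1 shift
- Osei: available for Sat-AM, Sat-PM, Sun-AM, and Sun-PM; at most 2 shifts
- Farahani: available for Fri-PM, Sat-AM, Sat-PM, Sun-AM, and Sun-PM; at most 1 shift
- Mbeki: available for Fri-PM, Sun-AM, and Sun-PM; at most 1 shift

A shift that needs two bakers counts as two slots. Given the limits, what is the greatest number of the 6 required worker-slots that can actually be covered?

5

Total capacity across all bakers is 1+2+1+1 = 5, and 6 slots are needed, so at most 5 can be filled.
An assignment achieving 5: Fri-PM→Farahani, Sat-AM→Mendoza, Sat-PM→Osei, Sun-AM→Osei+Mbeki.
Loads: Mendoza 1/1, Osei 2/2, Farahani 1/1, Mbeki 1/1.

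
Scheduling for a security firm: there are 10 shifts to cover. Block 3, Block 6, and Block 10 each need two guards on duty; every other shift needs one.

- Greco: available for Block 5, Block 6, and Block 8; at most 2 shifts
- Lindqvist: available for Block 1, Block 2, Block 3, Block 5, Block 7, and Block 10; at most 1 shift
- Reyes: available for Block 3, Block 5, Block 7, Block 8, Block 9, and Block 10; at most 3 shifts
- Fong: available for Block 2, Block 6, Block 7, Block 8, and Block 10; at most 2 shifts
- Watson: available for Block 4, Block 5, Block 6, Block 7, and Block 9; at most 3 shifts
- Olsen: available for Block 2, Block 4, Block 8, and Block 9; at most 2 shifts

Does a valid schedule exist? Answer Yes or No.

No

Total capacity is 13 and 13 slots are needed, so capacity alone doesn't rule it out.
Shifts {Block 1, Block 3} need 3 worker-slots in total, but the guards available for any of those shifts (Lindqvist and Reyes) can supply at most 2 among them. So no valid schedule exists.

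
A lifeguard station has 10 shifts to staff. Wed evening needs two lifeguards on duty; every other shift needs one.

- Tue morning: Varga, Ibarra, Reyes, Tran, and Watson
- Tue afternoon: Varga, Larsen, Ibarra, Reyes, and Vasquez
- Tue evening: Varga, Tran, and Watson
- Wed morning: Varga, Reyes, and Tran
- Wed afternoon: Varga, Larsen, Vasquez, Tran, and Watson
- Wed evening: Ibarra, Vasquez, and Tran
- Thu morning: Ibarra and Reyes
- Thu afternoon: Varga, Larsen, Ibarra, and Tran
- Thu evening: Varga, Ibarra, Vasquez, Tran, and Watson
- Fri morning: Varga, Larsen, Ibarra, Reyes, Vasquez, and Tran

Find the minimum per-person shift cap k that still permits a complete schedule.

2

With 7 lifeguards and 11 worker-slots to fill, someone must work at least ⌈11/7⌉ = 2 shifts, so k ≥ 2.
k = 2 works: Tue morning→Reyes, Tue afternoon→Larsen, Tue evening→Varga, Wed morning→Varga, Wed afternoon→Vasquez, Wed evening→Ibarra+Vasquez, Thu morning→Ibarra, Thu afternoon→Larsen, Thu evening→Tran, Fri morning→Reyes.
Loads: Varga 2, Larsen 2, Ibarra 2, Reyes 2, Vasquez 2, Tran 1, Watson 0 — all ≤ 2.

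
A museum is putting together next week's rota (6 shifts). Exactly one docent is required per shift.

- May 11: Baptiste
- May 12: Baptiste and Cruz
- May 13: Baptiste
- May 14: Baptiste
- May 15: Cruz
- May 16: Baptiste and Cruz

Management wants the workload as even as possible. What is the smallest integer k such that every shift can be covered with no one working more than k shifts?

3

With 2 docents and 6 worker-slots to fill, someone must work at least ⌈6/2⌉ = 3 shifts, so k ≥ 3.
k = 3 works: May 11→Baptiste, May 12→Cruz, May 13→Baptiste, May 14→Baptiste, May 15→Cruz, May 16→Cruz.
Loads: Baptiste 3, Cruz 3 — all ≤ 3.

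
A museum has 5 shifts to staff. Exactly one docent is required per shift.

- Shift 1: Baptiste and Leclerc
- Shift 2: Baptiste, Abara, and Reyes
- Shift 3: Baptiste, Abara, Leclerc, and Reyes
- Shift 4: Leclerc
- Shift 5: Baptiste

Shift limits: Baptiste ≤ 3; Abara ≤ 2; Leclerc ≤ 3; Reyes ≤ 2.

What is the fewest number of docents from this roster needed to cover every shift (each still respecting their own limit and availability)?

5 slots to fill and no one can take more than 3, so at least ⌈5/3⌉ = 2 docents are needed.
Baptiste and Leclerc alone can cover everything: Shift 1→Baptiste, Shift 2→Baptiste, Shift 3→Leclerc, Shift 4→Leclerc, Shift 5→Baptiste.

2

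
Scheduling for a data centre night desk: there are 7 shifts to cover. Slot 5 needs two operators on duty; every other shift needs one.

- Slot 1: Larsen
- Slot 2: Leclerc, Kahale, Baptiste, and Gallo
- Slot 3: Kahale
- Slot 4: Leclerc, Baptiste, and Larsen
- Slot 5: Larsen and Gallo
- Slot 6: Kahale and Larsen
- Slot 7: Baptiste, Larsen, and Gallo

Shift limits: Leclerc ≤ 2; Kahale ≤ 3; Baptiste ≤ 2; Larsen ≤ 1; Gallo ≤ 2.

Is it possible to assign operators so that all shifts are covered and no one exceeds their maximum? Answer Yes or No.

Total capacity is 10 and 8 slots are needed, so capacity alone doesn't rule it out.
Shifts {Slot 1, Slot 5} need 3 worker-slots in total, but the operators available for any of those shifts (Larsen and Gallo) can supply at most 2 among them. So no valid schedule exists.

No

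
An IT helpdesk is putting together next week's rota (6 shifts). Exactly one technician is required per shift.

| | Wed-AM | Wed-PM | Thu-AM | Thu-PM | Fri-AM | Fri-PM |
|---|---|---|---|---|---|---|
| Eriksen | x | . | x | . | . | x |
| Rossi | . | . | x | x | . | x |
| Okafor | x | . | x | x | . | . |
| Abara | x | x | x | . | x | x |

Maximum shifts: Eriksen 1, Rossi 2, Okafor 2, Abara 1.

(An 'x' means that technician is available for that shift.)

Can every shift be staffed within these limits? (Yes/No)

Total capacity is 6 and 6 slots are needed, so capacity alone doesn't rule it out.
Shifts {Wed-PM, Fri-AM} need 2 worker-slots in total, but the technicians available for any of those shifts (Abara) can supply at most 1 among them. So no valid schedule exists.

No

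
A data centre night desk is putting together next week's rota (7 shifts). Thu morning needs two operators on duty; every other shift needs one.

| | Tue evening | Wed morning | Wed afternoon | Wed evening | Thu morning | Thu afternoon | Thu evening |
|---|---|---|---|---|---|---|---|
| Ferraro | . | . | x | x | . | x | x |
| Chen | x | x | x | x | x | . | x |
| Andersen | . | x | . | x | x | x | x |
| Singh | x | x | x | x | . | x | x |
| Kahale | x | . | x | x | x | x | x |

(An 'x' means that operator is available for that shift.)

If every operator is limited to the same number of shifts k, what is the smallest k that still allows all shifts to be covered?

2

With 5 operators and 8 worker-slots to fill, someone must work at least ⌈8/5⌉ = 2 shifts, so k ≥ 2.
k = 2 works: Tue evening→Chen, Wed morning→Chen, Wed afternoon→Ferraro, Wed evening→Andersen, Thu morning→Andersen+Kahale, Thu afternoon→Ferraro, Thu evening→Singh.
Loads: Ferraro 2, Chen 2, Andersen 2, Singh 1, Kahale 1 — all ≤ 2.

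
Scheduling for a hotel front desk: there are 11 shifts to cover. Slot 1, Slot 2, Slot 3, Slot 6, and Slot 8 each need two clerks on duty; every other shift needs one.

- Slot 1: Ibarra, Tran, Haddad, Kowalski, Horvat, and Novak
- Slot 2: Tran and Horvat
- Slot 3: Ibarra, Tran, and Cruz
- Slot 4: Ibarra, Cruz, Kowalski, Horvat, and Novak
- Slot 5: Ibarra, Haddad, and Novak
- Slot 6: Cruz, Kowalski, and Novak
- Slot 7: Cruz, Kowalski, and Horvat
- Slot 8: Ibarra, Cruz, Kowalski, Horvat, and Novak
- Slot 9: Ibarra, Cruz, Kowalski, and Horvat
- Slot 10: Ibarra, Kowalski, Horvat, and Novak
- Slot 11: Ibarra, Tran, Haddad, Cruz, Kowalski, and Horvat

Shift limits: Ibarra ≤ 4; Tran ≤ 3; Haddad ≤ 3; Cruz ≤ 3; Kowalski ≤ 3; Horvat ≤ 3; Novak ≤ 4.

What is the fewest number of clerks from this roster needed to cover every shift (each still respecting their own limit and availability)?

16 slots to fill and no one can take more than 4, so at least ⌈16/4⌉ = 4 clerks are needed.
Any 4 clerks together have capacity at most 4+4+3+3 = 14 < 16 slots, so 4 can never suffice.
Ibarra, Tran, Cruz, Kowalski, and Horvat alone can cover everything: Slot 1→Kowalski+Horvat, Slot 2→Tran+Horvat, Slot 3→Ibarra+Tran, Slot 4→Ibarra, Slot 5→Ibarra, Slot 6→Cruz+Kowalski, Slot 7→Cruz, Slot 8→Kowalski+Horvat, Slot 9→Cruz, Slot 10→Ibarra, Slot 11→Tran.

5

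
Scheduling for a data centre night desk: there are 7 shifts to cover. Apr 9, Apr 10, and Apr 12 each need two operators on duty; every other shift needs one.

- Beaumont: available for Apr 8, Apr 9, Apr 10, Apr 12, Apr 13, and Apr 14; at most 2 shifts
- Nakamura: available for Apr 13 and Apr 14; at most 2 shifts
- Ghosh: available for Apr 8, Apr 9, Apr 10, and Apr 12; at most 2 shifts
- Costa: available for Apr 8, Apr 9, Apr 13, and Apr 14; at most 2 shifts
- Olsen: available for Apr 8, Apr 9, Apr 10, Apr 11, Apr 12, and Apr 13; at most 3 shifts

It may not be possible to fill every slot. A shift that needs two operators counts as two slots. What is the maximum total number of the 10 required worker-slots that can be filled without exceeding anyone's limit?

10

Total capacity across all operators is 2+2+2+2+3 = 11, and 10 slots are needed, so at most 10 can be filled.
An assignment achieving 10: Apr 8→Costa, Apr 9→Costa+Olsen, Apr 10→Beaumont+Ghosh, Apr 11→Olsen, Apr 12→Beaumont+Ghosh, Apr 13→Nakamura, Apr 14→Nakamura.
Loads: Beaumont 2/2, Nakamura 2/2, Ghosh 2/2, Costa 2/2, Olsen 2/3.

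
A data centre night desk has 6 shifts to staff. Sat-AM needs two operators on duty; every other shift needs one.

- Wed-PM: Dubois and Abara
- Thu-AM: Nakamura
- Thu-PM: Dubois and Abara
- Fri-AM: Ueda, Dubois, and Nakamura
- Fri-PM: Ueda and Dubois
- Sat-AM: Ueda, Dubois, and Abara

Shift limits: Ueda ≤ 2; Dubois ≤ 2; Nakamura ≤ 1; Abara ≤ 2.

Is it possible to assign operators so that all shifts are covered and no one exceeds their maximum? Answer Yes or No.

Yes

Thu-AM can only be covered by Nakamura, so that assignment is forced.
One valid schedule: Wed-PM→Dubois, Thu-AM→Nakamura, Thu-PM→Abara, Fri-AM→Ueda, Fri-PM→Ueda, Sat-AM→Dubois+Abara.
Loads: Ueda 2/2, Dubois 2/2, Nakamura 1/1, Abara 2/2 — all within limits.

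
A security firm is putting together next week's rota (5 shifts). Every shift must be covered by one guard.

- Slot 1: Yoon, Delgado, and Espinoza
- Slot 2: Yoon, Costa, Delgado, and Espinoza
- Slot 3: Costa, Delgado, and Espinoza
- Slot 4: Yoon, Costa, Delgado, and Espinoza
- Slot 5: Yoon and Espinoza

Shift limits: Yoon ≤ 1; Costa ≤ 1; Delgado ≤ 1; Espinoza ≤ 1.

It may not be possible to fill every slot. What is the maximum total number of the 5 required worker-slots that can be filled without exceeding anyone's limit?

Total capacity across all guards is 1+1+1+1 = 4, and 5 slots are needed, so at most 4 can be filled.
An assignment achieving 4: Slot 1→Delgado, Slot 2→Espinoza, Slot 3→Costa, Slot 5→Yoon.
Loads: Yoon 1/1, Costa 1/1, Delgado 1/1, Espinoza 1/1.

4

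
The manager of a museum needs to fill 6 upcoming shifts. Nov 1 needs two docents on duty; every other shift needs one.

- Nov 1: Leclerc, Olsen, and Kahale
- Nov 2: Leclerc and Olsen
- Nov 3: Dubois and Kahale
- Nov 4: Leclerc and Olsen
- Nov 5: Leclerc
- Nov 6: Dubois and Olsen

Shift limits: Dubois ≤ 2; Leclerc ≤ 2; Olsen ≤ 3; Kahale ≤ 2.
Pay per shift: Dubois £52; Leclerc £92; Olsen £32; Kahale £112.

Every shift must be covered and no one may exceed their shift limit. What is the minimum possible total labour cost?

£384

Nov 5 can only be covered by Leclerc, so that assignment is forced.
Picking the cheapest available docent for each shift independently would cost £364, but that ignores the shift limits.
An optimal schedule: Nov 1→Olsen+Leclerc, Nov 2→Olsen, Nov 3→Dubois, Nov 4→Olsen, Nov 5→Leclerc, Nov 6→Dubois.
Total: 32 + 92 + 32 + 52 + 32 + 92 + 52 = £384.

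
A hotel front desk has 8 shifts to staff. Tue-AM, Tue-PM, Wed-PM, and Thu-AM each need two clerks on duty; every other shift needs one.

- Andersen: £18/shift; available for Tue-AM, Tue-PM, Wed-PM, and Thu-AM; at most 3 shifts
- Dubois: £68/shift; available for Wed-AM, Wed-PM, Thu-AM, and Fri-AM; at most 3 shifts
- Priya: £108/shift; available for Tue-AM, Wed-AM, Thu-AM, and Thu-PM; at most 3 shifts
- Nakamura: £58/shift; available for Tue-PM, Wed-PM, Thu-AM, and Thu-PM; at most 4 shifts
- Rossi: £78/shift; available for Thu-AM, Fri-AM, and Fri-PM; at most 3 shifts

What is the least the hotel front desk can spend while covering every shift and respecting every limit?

Tue-AM can only be covered by Andersen and Priya, so that assignment is forced.
Tue-PM can only be covered by Andersen and Nakamura, so that assignment is forced.
Fri-PM can only be covered by Rossi, so that assignment is forced.
Picking the cheapest available clerk for each shift independently would cost £626, but that ignores the shift limits.
An optimal schedule: Tue-AM→Andersen+Priya, Tue-PM→Andersen+Nakamura, Wed-AM→Dubois, Wed-PM→Andersen+Nakamura, Thu-AM→Nakamura+Dubois, Thu-PM→Nakamura, Fri-AM→Dubois, Fri-PM→Rossi.
Total: 18 + 108 + 18 + 58 + 68 + 18 + 58 + 58 + 68 + 58 + 68 + 78 = £676.

£676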